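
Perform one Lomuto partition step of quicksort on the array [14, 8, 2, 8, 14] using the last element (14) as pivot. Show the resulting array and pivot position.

Lomuto partition with pivot = 14:

Initial array: [14, 8, 2, 8, 14]

arr[0]=14 <= 14: swap with position 0, array becomes [14, 8, 2, 8, 14]
arr[1]=8 <= 14: swap with position 1, array becomes [14, 8, 2, 8, 14]
arr[2]=2 <= 14: swap with position 2, array becomes [14, 8, 2, 8, 14]
arr[3]=8 <= 14: swap with position 3, array becomes [14, 8, 2, 8, 14]

Place pivot at position 4: [14, 8, 2, 8, 14]
Pivot position: 4

After partitioning with pivot 14, the array becomes [14, 8, 2, 8, 14]. The pivot is placed at index 4. All elements to the left of the pivot are <= 14, and all elements to the right are > 14.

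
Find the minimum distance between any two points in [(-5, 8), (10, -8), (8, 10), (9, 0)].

Computing all pairwise distances among 4 points:

d((-5, 8), (10, -8)) = 21.9317
d((-5, 8), (8, 10)) = 13.1529
d((-5, 8), (9, 0)) = 16.1245
d((10, -8), (8, 10)) = 18.1108
d((10, -8), (9, 0)) = 8.0623 <-- minimum
d((8, 10), (9, 0)) = 10.0499

Closest pair: (10, -8) and (9, 0) with distance 8.0623

The closest pair is (10, -8) and (9, 0) with Euclidean distance 8.0623. For 4 points, brute-force pairwise comparison is shown above. For large n, the divide-and-conquer algorithm (sort by x, recurse on halves, check the dividing strip) achieves O(n log n).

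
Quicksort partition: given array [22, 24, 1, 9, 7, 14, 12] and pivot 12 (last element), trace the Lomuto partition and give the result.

Lomuto partition with pivot = 12:

Initial array: [22, 24, 1, 9, 7, 14, 12]

arr[0]=22 > 12: no swap
arr[1]=24 > 12: no swap
arr[2]=1 <= 12: swap with position 0, array becomes [1, 24, 22, 9, 7, 14, 12]
arr[3]=9 <= 12: swap with position 1, array becomes [1, 9, 22, 24, 7, 14, 12]
arr[4]=7 <= 12: swap with position 2, array becomes [1, 9, 7, 24, 22, 14, 12]
arr[5]=14 > 12: no swap

Place pivot at position 3: [1, 9, 7, 12, 22, 14, 24]
Pivot position: 3

After partitioning with pivot 12, the array becomes [1, 9, 7, 12, 22, 14, 24]. The pivot is placed at index 3. All elements to the left of the pivot are <= 12, and all elements to the right are > 12.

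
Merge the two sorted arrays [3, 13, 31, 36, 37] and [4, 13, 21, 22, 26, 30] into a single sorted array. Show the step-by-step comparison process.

Merging process:

Compare 3 vs 4: take 3 from left. Merged: [3]
Compare 13 vs 4: take 4 from right. Merged: [3, 4]
Compare 13 vs 13: take 13 from left. Merged: [3, 4, 13]
Compare 31 vs 13: take 13 from right. Merged: [3, 4, 13, 13]
Compare 31 vs 21: take 21 from right. Merged: [3, 4, 13, 13, 21]
Compare 31 vs 22: take 22 from right. Merged: [3, 4, 13, 13, 21, 22]
Compare 31 vs 26: take 26 from right. Merged: [3, 4, 13, 13, 21, 22, 26]
Compare 31 vs 30: take 30 from right. Merged: [3, 4, 13, 13, 21, 22, 26, 30]
Append remaining from left: [31, 36, 37]. Merged: [3, 4, 13, 13, 21, 22, 26, 30, 31, 36, 37]

Final merged array: [3, 4, 13, 13, 21, 22, 26, 30, 31, 36, 37]
Total comparisons: 8

The merged array is [3, 4, 13, 13, 21, 22, 26, 30, 31, 36, 37], requiring 8 comparisons. The merge step runs in O(n) time where n is the total number of elements.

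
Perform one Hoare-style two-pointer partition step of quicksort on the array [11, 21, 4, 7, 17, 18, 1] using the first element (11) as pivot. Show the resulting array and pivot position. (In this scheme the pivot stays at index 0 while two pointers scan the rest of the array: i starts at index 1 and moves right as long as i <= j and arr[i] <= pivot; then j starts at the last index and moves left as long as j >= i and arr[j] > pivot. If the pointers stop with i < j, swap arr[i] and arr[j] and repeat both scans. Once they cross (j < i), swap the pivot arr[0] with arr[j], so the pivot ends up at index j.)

Hoare-style two-pointer partition with pivot = 11:

Initial array: [11, 21, 4, 7, 17, 18, 1]

Pointers start at i = 1, j = 6.
i stops at index 1 (arr[1]=21 > 11), j stops at index 6 (arr[6]=1 <= 11): swap arr[1] and arr[6], array becomes [11, 1, 4, 7, 17, 18, 21]
i ends at 4, j ends at 3: the pointers have crossed (j < i), so scanning stops.

Swap pivot arr[0] with arr[3] to place pivot at position 3: [7, 1, 4, 11, 17, 18, 21]
Pivot position: 3

After partitioning with pivot 11, the array becomes [7, 1, 4, 11, 17, 18, 21]. The pivot is placed at index 3. All elements to the left of the pivot are <= 11, and all elements to the right are > 11.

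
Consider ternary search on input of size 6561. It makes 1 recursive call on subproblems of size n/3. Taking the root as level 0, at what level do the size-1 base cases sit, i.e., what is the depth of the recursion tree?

For divide and conquer with division factor 3:

Problem sizes at each level:
Level 0: 6561
Level 1: 2187
Level 2: 729
Level 3: 243
Level 4: 81
Level 5: 27
Level 6: 9
Level 7: 3
Level 8: 1

The root is level 0 and the size-1 base case is level 8 (the tree spans levels 0 through 8, i.e. 9 levels counting the root), so the depth is the number of divisions: log_3(6561) = 8

The recursion tree depth is log_3(6561) = 8. At each level, the problem size is divided by 3, so it takes 8 divisions to reduce to a base case of size 1. The algorithm makes 1 recursive call at each level.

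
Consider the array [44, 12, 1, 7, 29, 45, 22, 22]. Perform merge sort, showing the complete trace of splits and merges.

Merge sort trace:

Split: [44, 12, 1, 7, 29, 45, 22, 22] -> [44, 12, 1, 7] and [29, 45, 22, 22]
  Split: [44, 12, 1, 7] -> [44, 12] and [1, 7]
    Split: [44, 12] -> [44] and [12]
    Merge: [44] + [12] -> [12, 44]
    Split: [1, 7] -> [1] and [7]
    Merge: [1] + [7] -> [1, 7]
  Merge: [12, 44] + [1, 7] -> [1, 7, 12, 44]
  Split: [29, 45, 22, 22] -> [29, 45] and [22, 22]
    Split: [29, 45] -> [29] and [45]
    Merge: [29] + [45] -> [29, 45]
    Split: [22, 22] -> [22] and [22]
    Merge: [22] + [22] -> [22, 22]
  Merge: [29, 45] + [22, 22] -> [22, 22, 29, 45]
Merge: [1, 7, 12, 44] + [22, 22, 29, 45] -> [1, 7, 12, 22, 22, 29, 44, 45]

Final sorted array: [1, 7, 12, 22, 22, 29, 44, 45]

The merge sort proceeds by recursively splitting the array and merging sorted halves.
After all merges, the sorted array is [1, 7, 12, 22, 22, 29, 44, 45].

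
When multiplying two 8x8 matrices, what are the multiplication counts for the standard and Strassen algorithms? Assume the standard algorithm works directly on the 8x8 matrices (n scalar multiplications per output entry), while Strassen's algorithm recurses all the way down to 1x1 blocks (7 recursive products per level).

Matrix multiplication for 8x8 matrices:

Standard algorithm: 8^3 = 512 multiplications
Strassen's algorithm: 7^(log2(8)) = 7^3 = 343 multiplications
Savings: 512 - 343 = 169 multiplications

Standard: 512 multiplications (8^3). Strassen: 343 multiplications (7^3). Strassen reduces 8 recursive multiplications to 7 at each level.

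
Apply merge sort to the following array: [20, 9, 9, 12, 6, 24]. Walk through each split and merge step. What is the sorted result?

Merge sort trace:

Split: [20, 9, 9, 12, 6, 24] -> [20, 9, 9] and [12, 6, 24]
  Split: [20, 9, 9] -> [20] and [9, 9]
    Split: [9, 9] -> [9] and [9]
    Merge: [9] + [9] -> [9, 9]
  Merge: [20] + [9, 9] -> [9, 9, 20]
  Split: [12, 6, 24] -> [12] and [6, 24]
    Split: [6, 24] -> [6] and [24]
    Merge: [6] + [24] -> [6, 24]
  Merge: [12] + [6, 24] -> [6, 12, 24]
Merge: [9, 9, 20] + [6, 12, 24] -> [6, 9, 9, 12, 20, 24]

Final sorted array: [6, 9, 9, 12, 20, 24]

The merge sort proceeds by recursively splitting the array and merging sorted halves.
After all merges, the sorted array is [6, 9, 9, 12, 20, 24].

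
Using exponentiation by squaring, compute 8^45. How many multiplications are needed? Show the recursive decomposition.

Computing 8^45 by squaring (build up from 8^1; each line after the first costs one multiplication):

8^1 = 8
8^2 = (8^1)^2 = 8^2 = 64
8^4 = (8^2)^2 = 64^2 = 4096
8^5 = 8 * 8^4 = 8 * 4096 = 32768
8^10 = (8^5)^2 = 32768^2 = 1073741824
8^11 = 8 * 8^10 = 8 * 1073741824 = 8589934592
8^22 = (8^11)^2 = 8589934592^2 = 73786976294838206464
8^44 = (8^22)^2 = 73786976294838206464^2 = 5444517870735015415413993718908291383296
8^45 = 8 * 8^44 = 8 * 5444517870735015415413993718908291383296 = 43556142965880123323311949751266331066368

Result: 43556142965880123323311949751266331066368
Multiplications needed: 8 (8 lines after 8^1)

8^45 = 43556142965880123323311949751266331066368. Using exponentiation by squaring, this requires 8 multiplications. The key idea: if the exponent is even, square the half-power; if odd, multiply by the base once.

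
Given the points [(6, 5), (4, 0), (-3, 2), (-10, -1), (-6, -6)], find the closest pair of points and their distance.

Computing all pairwise distances among 5 points:

d((6, 5), (4, 0)) = 5.3852 <-- minimum
d((6, 5), (-3, 2)) = 9.4868
d((6, 5), (-10, -1)) = 17.088
d((6, 5), (-6, -6)) = 16.2788
d((4, 0), (-3, 2)) = 7.2801
d((4, 0), (-10, -1)) = 14.0357
d((4, 0), (-6, -6)) = 11.6619
d((-3, 2), (-10, -1)) = 7.6158
d((-3, 2), (-6, -6)) = 8.544
d((-10, -1), (-6, -6)) = 6.4031

Closest pair: (6, 5) and (4, 0) with distance 5.3852

The closest pair is (6, 5) and (4, 0) with Euclidean distance 5.3852. For 5 points, brute-force pairwise comparison is shown above. For large n, the divide-and-conquer algorithm (sort by x, recurse on halves, check the dividing strip) achieves O(n log n).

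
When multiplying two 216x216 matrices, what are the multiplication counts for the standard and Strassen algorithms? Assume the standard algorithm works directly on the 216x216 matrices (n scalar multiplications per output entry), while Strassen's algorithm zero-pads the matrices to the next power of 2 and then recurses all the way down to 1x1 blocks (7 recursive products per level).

Matrix multiplication for 216x216 matrices:

Strassen's algorithm requires power-of-2 dimensions. Pad 216x216 to 256x256 (next power of 2).

Standard algorithm: 216^3 = 10077696 multiplications
Strassen's algorithm: 7^(log2(256)) = 7^8 = 5764801 multiplications
Savings: 10077696 - 5764801 = 4312895 multiplications

Standard: 10077696 multiplications (216^3). Strassen: 5764801 multiplications (7^8, after padding to 256x256). Strassen reduces 8 recursive multiplications to 7 at each level.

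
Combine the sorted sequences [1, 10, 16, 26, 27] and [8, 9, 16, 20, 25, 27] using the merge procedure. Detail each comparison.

Merging process:

Compare 1 vs 8: take 1 from left. Merged: [1]
Compare 10 vs 8: take 8 from right. Merged: [1, 8]
Compare 10 vs 9: take 9 from right. Merged: [1, 8, 9]
Compare 10 vs 16: take 10 from left. Merged: [1, 8, 9, 10]
Compare 16 vs 16: take 16 from left. Merged: [1, 8, 9, 10, 16]
Compare 26 vs 16: take 16 from right. Merged: [1, 8, 9, 10, 16, 16]
Compare 26 vs 20: take 20 from right. Merged: [1, 8, 9, 10, 16, 16, 20]
Compare 26 vs 25: take 25 from right. Merged: [1, 8, 9, 10, 16, 16, 20, 25]
Compare 26 vs 27: take 26 from left. Merged: [1, 8, 9, 10, 16, 16, 20, 25, 26]
Compare 27 vs 27: take 27 from left. Merged: [1, 8, 9, 10, 16, 16, 20, 25, 26, 27]
Append remaining from right: [27]. Merged: [1, 8, 9, 10, 16, 16, 20, 25, 26, 27, 27]

Final merged array: [1, 8, 9, 10, 16, 16, 20, 25, 26, 27, 27]
Total comparisons: 10

The merged array is [1, 8, 9, 10, 16, 16, 20, 25, 26, 27, 27], requiring 10 comparisons. The merge step runs in O(n) time where n is the total number of elements.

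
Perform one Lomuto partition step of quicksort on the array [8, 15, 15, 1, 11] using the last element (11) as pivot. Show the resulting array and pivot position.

Lomuto partition with pivot = 11:

Initial array: [8, 15, 15, 1, 11]

arr[0]=8 <= 11: swap with position 0, array becomes [8, 15, 15, 1, 11]
arr[1]=15 > 11: no swap
arr[2]=15 > 11: no swap
arr[3]=1 <= 11: swap with position 1, array becomes [8, 1, 15, 15, 11]

Place pivot at position 2: [8, 1, 11, 15, 15]
Pivot position: 2

After partitioning with pivot 11, the array becomes [8, 1, 11, 15, 15]. The pivot is placed at index 2. All elements to the left of the pivot are <= 11, and all elements to the right are > 11.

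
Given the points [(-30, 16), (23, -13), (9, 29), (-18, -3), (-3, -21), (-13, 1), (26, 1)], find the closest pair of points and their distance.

Computing all pairwise distances among 7 points:

d((-30, 16), (23, -13)) = 60.4152
d((-30, 16), (9, 29)) = 41.1096
d((-30, 16), (-18, -3)) = 22.4722
d((-30, 16), (-3, -21)) = 45.8039
d((-30, 16), (-13, 1)) = 22.6716
d((-30, 16), (26, 1)) = 57.9741
d((23, -13), (9, 29)) = 44.2719
d((23, -13), (-18, -3)) = 42.2019
d((23, -13), (-3, -21)) = 27.2029
d((23, -13), (-13, 1)) = 38.6264
d((23, -13), (26, 1)) = 14.3178
d((9, 29), (-18, -3)) = 41.8688
d((9, 29), (-3, -21)) = 51.4198
d((9, 29), (-13, 1)) = 35.609
d((9, 29), (26, 1)) = 32.7567
d((-18, -3), (-3, -21)) = 23.4307
d((-18, -3), (-13, 1)) = 6.4031 <-- minimum
d((-18, -3), (26, 1)) = 44.1814
d((-3, -21), (-13, 1)) = 24.1661
d((-3, -21), (26, 1)) = 36.4005
d((-13, 1), (26, 1)) = 39.0

Closest pair: (-18, -3) and (-13, 1) with distance 6.4031

The closest pair is (-18, -3) and (-13, 1) with Euclidean distance 6.4031. For 7 points, brute-force pairwise comparison is shown above. For large n, the divide-and-conquer algorithm (sort by x, recurse on halves, check the dividing strip) achieves O(n log n).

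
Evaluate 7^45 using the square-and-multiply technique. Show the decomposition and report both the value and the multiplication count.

Computing 7^45 by squaring (build up from 7^1; each line after the first costs one multiplication):

7^1 = 7
7^2 = (7^1)^2 = 7^2 = 49
7^4 = (7^2)^2 = 49^2 = 2401
7^5 = 7 * 7^4 = 7 * 2401 = 16807
7^10 = (7^5)^2 = 16807^2 = 282475249
7^11 = 7 * 7^10 = 7 * 282475249 = 1977326743
7^22 = (7^11)^2 = 1977326743^2 = 3909821048582988049
7^44 = (7^22)^2 = 3909821048582988049^2 = 15286700631942576193765185769276826401
7^45 = 7 * 7^44 = 7 * 15286700631942576193765185769276826401 = 107006904423598033356356300384937784807

Result: 107006904423598033356356300384937784807
Multiplications needed: 8 (8 lines after 7^1)

7^45 = 107006904423598033356356300384937784807. Using exponentiation by squaring, this requires 8 multiplications. The key idea: if the exponent is even, square the half-power; if odd, multiply by the base once.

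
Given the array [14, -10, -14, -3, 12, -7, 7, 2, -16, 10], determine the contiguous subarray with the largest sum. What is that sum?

Using Kadane's algorithm on [14, -10, -14, -3, 12, -7, 7, 2, -16, 10]:

Scanning through the array:
Position 1 (value -10): max_ending_here = 4, max_so_far = 14
Position 2 (value -14): max_ending_here = -10, max_so_far = 14
Position 3 (value -3): max_ending_here = -3, max_so_far = 14
Position 4 (value 12): max_ending_here = 12, max_so_far = 14
Position 5 (value -7): max_ending_here = 5, max_so_far = 14
Position 6 (value 7): max_ending_here = 12, max_so_far = 14
Position 7 (value 2): max_ending_here = 14, max_so_far = 14
Position 8 (value -16): max_ending_here = -2, max_so_far = 14
Position 9 (value 10): max_ending_here = 10, max_so_far = 14

Maximum subarray: [14]
Maximum sum: 14

The maximum subarray is [14] with sum 14. This subarray runs from index 0 to index 0.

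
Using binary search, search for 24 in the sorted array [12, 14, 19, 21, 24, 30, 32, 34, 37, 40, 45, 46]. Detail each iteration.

Binary search for 24 in [12, 14, 19, 21, 24, 30, 32, 34, 37, 40, 45, 46]:

lo=0, hi=11, mid=5, arr[mid]=30 -> 30 > 24, search left half
lo=0, hi=4, mid=2, arr[mid]=19 -> 19 < 24, search right half
lo=3, hi=4, mid=3, arr[mid]=21 -> 21 < 24, search right half
lo=4, hi=4, mid=4, arr[mid]=24 -> Found target at index 4!

Binary search finds 24 at index 4 after 4 comparisons. The search repeatedly halves the search space by comparing with the middle element.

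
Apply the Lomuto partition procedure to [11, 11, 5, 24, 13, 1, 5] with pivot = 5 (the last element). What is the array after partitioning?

Lomuto partition with pivot = 5:

Initial array: [11, 11, 5, 24, 13, 1, 5]

arr[0]=11 > 5: no swap
arr[1]=11 > 5: no swap
arr[2]=5 <= 5: swap with position 0, array becomes [5, 11, 11, 24, 13, 1, 5]
arr[3]=24 > 5: no swap
arr[4]=13 > 5: no swap
arr[5]=1 <= 5: swap with position 1, array becomes [5, 1, 11, 24, 13, 11, 5]

Place pivot at position 2: [5, 1, 5, 24, 13, 11, 11]
Pivot position: 2

After partitioning with pivot 5, the array becomes [5, 1, 5, 24, 13, 11, 11]. The pivot is placed at index 2. All elements to the left of the pivot are <= 5, and all elements to the right are > 5.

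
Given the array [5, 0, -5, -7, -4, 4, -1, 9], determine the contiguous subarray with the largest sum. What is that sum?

Using Kadane's algorithm on [5, 0, -5, -7, -4, 4, -1, 9]:

Scanning through the array:
Position 1 (value 0): max_ending_here = 5, max_so_far = 5
Position 2 (value -5): max_ending_here = 0, max_so_far = 5
Position 3 (value -7): max_ending_here = -7, max_so_far = 5
Position 4 (value -4): max_ending_here = -4, max_so_far = 5
Position 5 (value 4): max_ending_here = 4, max_so_far = 5
Position 6 (value -1): max_ending_here = 3, max_so_far = 5
Position 7 (value 9): max_ending_here = 12, max_so_far = 12

Maximum subarray: [4, -1, 9]
Maximum sum: 12

The maximum subarray is [4, -1, 9] with sum 12. This subarray runs from index 5 to index 7.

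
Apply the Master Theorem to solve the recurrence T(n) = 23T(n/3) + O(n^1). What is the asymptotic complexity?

Master Theorem for T(n) = 23T(n/3) + O(n^1):

a = 23, b = 3, c = 1
log_b(a) = log_3(23) = 2.8540

Case 1: c = 1 < log_3(23) = 2.8540
T(n) = O(n^(log_3 23))

For T(n) = 23T(n/3) + O(n^1): log_3(23) = 2.8540. This is Case 1 of the Master Theorem (c < log_b(a), work dominated by leaves), giving O(n^(log_3 23)).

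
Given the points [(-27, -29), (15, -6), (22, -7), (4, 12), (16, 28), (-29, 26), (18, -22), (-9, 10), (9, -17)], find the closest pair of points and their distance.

Computing all pairwise distances among 9 points:

d((-27, -29), (15, -6)) = 47.8853
d((-27, -29), (22, -7)) = 53.7122
d((-27, -29), (4, 12)) = 51.4004
d((-27, -29), (16, 28)) = 71.4003
d((-27, -29), (-29, 26)) = 55.0364
d((-27, -29), (18, -22)) = 45.5412
d((-27, -29), (-9, 10)) = 42.9535
d((-27, -29), (9, -17)) = 37.9473
d((15, -6), (22, -7)) = 7.0711 <-- minimum
d((15, -6), (4, 12)) = 21.095
d((15, -6), (16, 28)) = 34.0147
d((15, -6), (-29, 26)) = 54.4059
d((15, -6), (18, -22)) = 16.2788
d((15, -6), (-9, 10)) = 28.8444
d((15, -6), (9, -17)) = 12.53
d((22, -7), (4, 12)) = 26.1725
d((22, -7), (16, 28)) = 35.5106
d((22, -7), (-29, 26)) = 60.7454
d((22, -7), (18, -22)) = 15.5242
d((22, -7), (-9, 10)) = 35.3553
d((22, -7), (9, -17)) = 16.4012
d((4, 12), (16, 28)) = 20.0
d((4, 12), (-29, 26)) = 35.8469
d((4, 12), (18, -22)) = 36.7696
d((4, 12), (-9, 10)) = 13.1529
d((4, 12), (9, -17)) = 29.4279
d((16, 28), (-29, 26)) = 45.0444
d((16, 28), (18, -22)) = 50.04
d((16, 28), (-9, 10)) = 30.8058
d((16, 28), (9, -17)) = 45.5412
d((-29, 26), (18, -22)) = 67.1789
d((-29, 26), (-9, 10)) = 25.6125
d((-29, 26), (9, -17)) = 57.3847
d((18, -22), (-9, 10)) = 41.8688
d((18, -22), (9, -17)) = 10.2956
d((-9, 10), (9, -17)) = 32.45

Closest pair: (15, -6) and (22, -7) with distance 7.0711

The closest pair is (15, -6) and (22, -7) with Euclidean distance 7.0711. For 9 points, brute-force pairwise comparison is shown above. For large n, the divide-and-conquer algorithm (sort by x, recurse on halves, check the dividing strip) achieves O(n log n).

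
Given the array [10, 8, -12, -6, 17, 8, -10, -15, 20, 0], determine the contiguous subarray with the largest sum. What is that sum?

Using Kadane's algorithm on [10, 8, -12, -6, 17, 8, -10, -15, 20, 0]:

Scanning through the array:
Position 1 (value 8): max_ending_here = 18, max_so_far = 18
Position 2 (value -12): max_ending_here = 6, max_so_far = 18
Position 3 (value -6): max_ending_here = 0, max_so_far = 18
Position 4 (value 17): max_ending_here = 17, max_so_far = 18
Position 5 (value 8): max_ending_here = 25, max_so_far = 25
Position 6 (value -10): max_ending_here = 15, max_so_far = 25
Position 7 (value -15): max_ending_here = 0, max_so_far = 25
Position 8 (value 20): max_ending_here = 20, max_so_far = 25
Position 9 (value 0): max_ending_here = 20, max_so_far = 25

Maximum subarray: [10, 8, -12, -6, 17, 8]
Maximum sum: 25

The maximum subarray is [10, 8, -12, -6, 17, 8] with sum 25. This subarray runs from index 0 to index 5.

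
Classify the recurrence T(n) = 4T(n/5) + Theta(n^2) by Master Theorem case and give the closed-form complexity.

Master Theorem for T(n) = 4T(n/5) + O(n^2):

a = 4, b = 5, c = 2
log_b(a) = log_5(4) = 0.8614

Case 3: c = 2 > log_5(4) = 0.8614
T(n) = O(n^2) = O(n^2)

For T(n) = 4T(n/5) + O(n^2): log_5(4) = 0.8614. This is Case 3 of the Master Theorem (c > log_b(a), work dominated by root), giving O(n^2).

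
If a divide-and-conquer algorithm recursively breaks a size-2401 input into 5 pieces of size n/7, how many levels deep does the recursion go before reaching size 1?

For divide and conquer with division factor 7:

Problem sizes at each level:
Level 0: 2401
Level 1: 343
Level 2: 49
Level 3: 7
Level 4: 1

The root is level 0 and the size-1 base case is level 4 (the tree spans levels 0 through 4, i.e. 5 levels counting the root), so the depth is the number of divisions: log_7(2401) = 4

The recursion tree depth is log_7(2401) = 4. At each level, the problem size is divided by 7, so it takes 4 divisions to reduce to a base case of size 1. The algorithm makes 5 recursive calls at each level.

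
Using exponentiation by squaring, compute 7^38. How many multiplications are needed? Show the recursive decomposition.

Computing 7^38 by squaring (build up from 7^1; each line after the first costs one multiplication):

7^1 = 7
7^2 = (7^1)^2 = 7^2 = 49
7^4 = (7^2)^2 = 49^2 = 2401
7^8 = (7^4)^2 = 2401^2 = 5764801
7^9 = 7 * 7^8 = 7 * 5764801 = 40353607
7^18 = (7^9)^2 = 40353607^2 = 1628413597910449
7^19 = 7 * 7^18 = 7 * 1628413597910449 = 11398895185373143
7^38 = (7^19)^2 = 11398895185373143^2 = 129934811447123020117172145698449

Result: 129934811447123020117172145698449
Multiplications needed: 7 (7 lines after 7^1)

7^38 = 129934811447123020117172145698449. Using exponentiation by squaring, this requires 7 multiplications. The key idea: if the exponent is even, square the half-power; if odd, multiply by the base once.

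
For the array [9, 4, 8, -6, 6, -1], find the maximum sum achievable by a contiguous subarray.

Using Kadane's algorithm on [9, 4, 8, -6, 6, -1]:

Scanning through the array:
Position 1 (value 4): max_ending_here = 13, max_so_far = 13
Position 2 (value 8): max_ending_here = 21, max_so_far = 21
Position 3 (value -6): max_ending_here = 15, max_so_far = 21
Position 4 (value 6): max_ending_here = 21, max_so_far = 21
Position 5 (value -1): max_ending_here = 20, max_so_far = 21

Maximum subarray: [9, 4, 8]
Maximum sum: 21

The maximum subarray is [9, 4, 8] with sum 21. This subarray runs from index 0 to index 2.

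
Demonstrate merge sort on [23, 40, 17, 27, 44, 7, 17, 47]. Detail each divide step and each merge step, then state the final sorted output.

Merge sort trace:

Split: [23, 40, 17, 27, 44, 7, 17, 47] -> [23, 40, 17, 27] and [44, 7, 17, 47]
  Split: [23, 40, 17, 27] -> [23, 40] and [17, 27]
    Split: [23, 40] -> [23] and [40]
    Merge: [23] + [40] -> [23, 40]
    Split: [17, 27] -> [17] and [27]
    Merge: [17] + [27] -> [17, 27]
  Merge: [23, 40] + [17, 27] -> [17, 23, 27, 40]
  Split: [44, 7, 17, 47] -> [44, 7] and [17, 47]
    Split: [44, 7] -> [44] and [7]
    Merge: [44] + [7] -> [7, 44]
    Split: [17, 47] -> [17] and [47]
    Merge: [17] + [47] -> [17, 47]
  Merge: [7, 44] + [17, 47] -> [7, 17, 44, 47]
Merge: [17, 23, 27, 40] + [7, 17, 44, 47] -> [7, 17, 17, 23, 27, 40, 44, 47]

Final sorted array: [7, 17, 17, 23, 27, 40, 44, 47]

The merge sort proceeds by recursively splitting the array and merging sorted halves.
After all merges, the sorted array is [7, 17, 17, 23, 27, 40, 44, 47].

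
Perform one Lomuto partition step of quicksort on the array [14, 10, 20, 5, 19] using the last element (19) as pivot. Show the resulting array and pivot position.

Lomuto partition with pivot = 19:

Initial array: [14, 10, 20, 5, 19]

arr[0]=14 <= 19: swap with position 0, array becomes [14, 10, 20, 5, 19]
arr[1]=10 <= 19: swap with position 1, array becomes [14, 10, 20, 5, 19]
arr[2]=20 > 19: no swap
arr[3]=5 <= 19: swap with position 2, array becomes [14, 10, 5, 20, 19]

Place pivot at position 3: [14, 10, 5, 19, 20]
Pivot position: 3

After partitioning with pivot 19, the array becomes [14, 10, 5, 19, 20]. The pivot is placed at index 3. All elements to the left of the pivot are <= 19, and all elements to the right are > 19.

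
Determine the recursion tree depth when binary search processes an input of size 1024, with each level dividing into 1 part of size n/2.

For divide and conquer with division factor 2:

Problem sizes at each level:
Level 0: 1024
Level 1: 512
Level 2: 256
Level 3: 128
Level 4: 64
Level 5: 32
Level 6: 16
Level 7: 8
Level 8: 4
Level 9: 2
Level 10: 1

The root is level 0 and the size-1 base case is level 10 (the tree spans levels 0 through 10, i.e. 11 levels counting the root), so the depth is the number of divisions: log_2(1024) = 10

The recursion tree depth is log_2(1024) = 10. At each level, the problem size is divided by 2, so it takes 10 divisions to reduce to a base case of size 1. The algorithm makes 1 recursive call at each level.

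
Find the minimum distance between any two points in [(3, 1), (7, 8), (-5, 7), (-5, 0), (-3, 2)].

Computing all pairwise distances among 5 points:

d((3, 1), (7, 8)) = 8.0623
d((3, 1), (-5, 7)) = 10.0
d((3, 1), (-5, 0)) = 8.0623
d((3, 1), (-3, 2)) = 6.0828
d((7, 8), (-5, 7)) = 12.0416
d((7, 8), (-5, 0)) = 14.4222
d((7, 8), (-3, 2)) = 11.6619
d((-5, 7), (-5, 0)) = 7.0
d((-5, 7), (-3, 2)) = 5.3852
d((-5, 0), (-3, 2)) = 2.8284 <-- minimum

Closest pair: (-5, 0) and (-3, 2) with distance 2.8284

The closest pair is (-5, 0) and (-3, 2) with Euclidean distance 2.8284. For 5 points, brute-force pairwise comparison is shown above. For large n, the divide-and-conquer algorithm (sort by x, recurse on halves, check the dividing strip) achieves O(n log n).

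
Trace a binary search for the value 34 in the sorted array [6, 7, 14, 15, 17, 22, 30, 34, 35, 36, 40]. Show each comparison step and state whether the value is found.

Binary search for 34 in [6, 7, 14, 15, 17, 22, 30, 34, 35, 36, 40]:

lo=0, hi=10, mid=5, arr[mid]=22 -> 22 < 34, search right half
lo=6, hi=10, mid=8, arr[mid]=35 -> 35 > 34, search left half
lo=6, hi=7, mid=6, arr[mid]=30 -> 30 < 34, search right half
lo=7, hi=7, mid=7, arr[mid]=34 -> Found target at index 7!

Binary search finds 34 at index 7 after 4 comparisons. The search repeatedly halves the search space by comparing with the middle element.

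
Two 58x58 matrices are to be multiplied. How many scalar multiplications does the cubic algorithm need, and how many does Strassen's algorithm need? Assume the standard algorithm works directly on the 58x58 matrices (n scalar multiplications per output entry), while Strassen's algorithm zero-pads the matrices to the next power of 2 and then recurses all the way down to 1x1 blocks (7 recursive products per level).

Matrix multiplication for 58x58 matrices:

Strassen's algorithm requires power-of-2 dimensions. Pad 58x58 to 64x64 (next power of 2).

Standard algorithm: 58^3 = 195112 multiplications
Strassen's algorithm: 7^(log2(64)) = 7^6 = 117649 multiplications
Savings: 195112 - 117649 = 77463 multiplications

Standard: 195112 multiplications (58^3). Strassen: 117649 multiplications (7^6, after padding to 64x64). Strassen reduces 8 recursive multiplications to 7 at each level.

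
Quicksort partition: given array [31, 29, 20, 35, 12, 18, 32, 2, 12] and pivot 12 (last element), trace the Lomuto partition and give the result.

Lomuto partition with pivot = 12:

Initial array: [31, 29, 20, 35, 12, 18, 32, 2, 12]

arr[0]=31 > 12: no swap
arr[1]=29 > 12: no swap
arr[2]=20 > 12: no swap
arr[3]=35 > 12: no swap
arr[4]=12 <= 12: swap with position 0, array becomes [12, 29, 20, 35, 31, 18, 32, 2, 12]
arr[5]=18 > 12: no swap
arr[6]=32 > 12: no swap
arr[7]=2 <= 12: swap with position 1, array becomes [12, 2, 20, 35, 31, 18, 32, 29, 12]

Place pivot at position 2: [12, 2, 12, 35, 31, 18, 32, 29, 20]
Pivot position: 2

After partitioning with pivot 12, the array becomes [12, 2, 12, 35, 31, 18, 32, 29, 20]. The pivot is placed at index 2. All elements to the left of the pivot are <= 12, and all elements to the right are > 12.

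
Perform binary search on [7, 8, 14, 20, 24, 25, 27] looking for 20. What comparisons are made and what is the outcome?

Binary search for 20 in [7, 8, 14, 20, 24, 25, 27]:

lo=0, hi=6, mid=3, arr[mid]=20 -> Found target at index 3!

Binary search finds 20 at index 3 after 1 comparisons. The search repeatedly halves the search space by comparing with the middle element.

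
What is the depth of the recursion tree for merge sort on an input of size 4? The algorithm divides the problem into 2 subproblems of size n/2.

For divide and conquer with division factor 2:

Problem sizes at each level:
Level 0: 4
Level 1: 2
Level 2: 1

The root is level 0 and the size-1 base case is level 2 (the tree spans levels 0 through 2, i.e. 3 levels counting the root), so the depth is the number of divisions: log_2(4) = 2

The recursion tree depth is log_2(4) = 2. At each level, the problem size is divided by 2, so it takes 2 divisions to reduce to a base case of size 1. The algorithm makes 2 recursive calls at each level.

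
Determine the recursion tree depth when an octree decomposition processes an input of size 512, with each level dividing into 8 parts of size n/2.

For divide and conquer with division factor 2:

Problem sizes at each level:
Level 0: 512
Level 1: 256
Level 2: 128
Level 3: 64
Level 4: 32
Level 5: 16
Level 6: 8
Level 7: 4
Level 8: 2
Level 9: 1

The root is level 0 and the size-1 base case is level 9 (the tree spans levels 0 through 9, i.e. 10 levels counting the root), so the depth is the number of divisions: log_2(512) = 9

The recursion tree depth is log_2(512) = 9. At each level, the problem size is divided by 2, so it takes 9 divisions to reduce to a base case of size 1. The algorithm makes 8 recursive calls at each level.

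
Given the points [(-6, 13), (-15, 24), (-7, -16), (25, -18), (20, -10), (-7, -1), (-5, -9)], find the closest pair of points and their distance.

Computing all pairwise distances among 7 points:

d((-6, 13), (-15, 24)) = 14.2127
d((-6, 13), (-7, -16)) = 29.0172
d((-6, 13), (25, -18)) = 43.8406
d((-6, 13), (20, -10)) = 34.7131
d((-6, 13), (-7, -1)) = 14.0357
d((-6, 13), (-5, -9)) = 22.0227
d((-15, 24), (-7, -16)) = 40.7922
d((-15, 24), (25, -18)) = 58.0
d((-15, 24), (20, -10)) = 48.7955
d((-15, 24), (-7, -1)) = 26.2488
d((-15, 24), (-5, -9)) = 34.4819
d((-7, -16), (25, -18)) = 32.0624
d((-7, -16), (20, -10)) = 27.6586
d((-7, -16), (-7, -1)) = 15.0
d((-7, -16), (-5, -9)) = 7.2801 <-- minimum
d((25, -18), (20, -10)) = 9.434
d((25, -18), (-7, -1)) = 36.2353
d((25, -18), (-5, -9)) = 31.3209
d((20, -10), (-7, -1)) = 28.4605
d((20, -10), (-5, -9)) = 25.02
d((-7, -1), (-5, -9)) = 8.2462

Closest pair: (-7, -16) and (-5, -9) with distance 7.2801

The closest pair is (-7, -16) and (-5, -9) with Euclidean distance 7.2801. For 7 points, brute-force pairwise comparison is shown above. For large n, the divide-and-conquer algorithm (sort by x, recurse on halves, check the dividing strip) achieves O(n log n).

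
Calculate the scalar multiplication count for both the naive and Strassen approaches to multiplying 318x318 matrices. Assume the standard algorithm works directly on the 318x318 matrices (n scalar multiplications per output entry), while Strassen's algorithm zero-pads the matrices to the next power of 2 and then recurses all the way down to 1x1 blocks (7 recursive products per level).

Matrix multiplication for 318x318 matrices:

Strassen's algorithm requires power-of-2 dimensions. Pad 318x318 to 512x512 (next power of 2).

Standard algorithm: 318^3 = 32157432 multiplications
Strassen's algorithm: 7^(log2(512)) = 7^9 = 40353607 multiplications
Difference: 32157432 - 40353607 = -8196175 (Strassen uses MORE here due to padding overhead — for small or just-over-power-of-2 n, padding can outweigh the per-level savings)

Standard: 32157432 multiplications (318^3). Strassen: 40353607 multiplications (7^9, after padding to 512x512). Strassen reduces 8 recursive multiplications to 7 at each level.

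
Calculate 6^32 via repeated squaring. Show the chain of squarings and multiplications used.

Computing 6^32 by squaring (build up from 6^1; each line after the first costs one multiplication):

6^1 = 6
6^2 = (6^1)^2 = 6^2 = 36
6^4 = (6^2)^2 = 36^2 = 1296
6^8 = (6^4)^2 = 1296^2 = 1679616
6^16 = (6^8)^2 = 1679616^2 = 2821109907456
6^32 = (6^16)^2 = 2821109907456^2 = 7958661109946400884391936

Result: 7958661109946400884391936
Multiplications needed: 5 (5 lines after 6^1)

6^32 = 7958661109946400884391936. Using exponentiation by squaring, this requires 5 multiplications. The key idea: if the exponent is even, square the half-power; if odd, multiply by the base once.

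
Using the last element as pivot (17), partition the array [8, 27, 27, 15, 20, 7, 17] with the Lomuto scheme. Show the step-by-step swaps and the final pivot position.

Lomuto partition with pivot = 17:

Initial array: [8, 27, 27, 15, 20, 7, 17]

arr[0]=8 <= 17: swap with position 0, array becomes [8, 27, 27, 15, 20, 7, 17]
arr[1]=27 > 17: no swap
arr[2]=27 > 17: no swap
arr[3]=15 <= 17: swap with position 1, array becomes [8, 15, 27, 27, 20, 7, 17]
arr[4]=20 > 17: no swap
arr[5]=7 <= 17: swap with position 2, array becomes [8, 15, 7, 27, 20, 27, 17]

Place pivot at position 3: [8, 15, 7, 17, 20, 27, 27]
Pivot position: 3

After partitioning with pivot 17, the array becomes [8, 15, 7, 17, 20, 27, 27]. The pivot is placed at index 3. All elements to the left of the pivot are <= 17, and all elements to the right are > 17.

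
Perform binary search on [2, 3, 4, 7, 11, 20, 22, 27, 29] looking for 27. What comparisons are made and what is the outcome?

Binary search for 27 in [2, 3, 4, 7, 11, 20, 22, 27, 29]:

lo=0, hi=8, mid=4, arr[mid]=11 -> 11 < 27, search right half
lo=5, hi=8, mid=6, arr[mid]=22 -> 22 < 27, search right half
lo=7, hi=8, mid=7, arr[mid]=27 -> Found target at index 7!

Binary search finds 27 at index 7 after 3 comparisons. The search repeatedly halves the search space by comparing with the middle element.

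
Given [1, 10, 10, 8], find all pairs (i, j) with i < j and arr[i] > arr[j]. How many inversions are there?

Finding inversions in [1, 10, 10, 8]:

(1, 3): arr[1]=10 > arr[3]=8
(2, 3): arr[2]=10 > arr[3]=8

Total inversions: 2

The array has 2 inversion(s): (1,3), (2,3). Each pair (i,j) satisfies i < j and arr[i] > arr[j].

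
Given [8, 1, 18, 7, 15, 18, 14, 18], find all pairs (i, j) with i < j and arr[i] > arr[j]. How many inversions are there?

Finding inversions in [8, 1, 18, 7, 15, 18, 14, 18]:

(0, 1): arr[0]=8 > arr[1]=1
(0, 3): arr[0]=8 > arr[3]=7
(2, 3): arr[2]=18 > arr[3]=7
(2, 4): arr[2]=18 > arr[4]=15
(2, 6): arr[2]=18 > arr[6]=14
(4, 6): arr[4]=15 > arr[6]=14
(5, 6): arr[5]=18 > arr[6]=14

Total inversions: 7

The array has 7 inversion(s): (0,1), (0,3), (2,3), (2,4), (2,6), (4,6), (5,6). Each pair (i,j) satisfies i < j and arr[i] > arr[j].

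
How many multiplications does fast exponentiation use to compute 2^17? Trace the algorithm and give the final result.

Computing 2^17 by squaring (build up from 2^1; each line after the first costs one multiplication):

2^1 = 2
2^2 = (2^1)^2 = 2^2 = 4
2^4 = (2^2)^2 = 4^2 = 16
2^8 = (2^4)^2 = 16^2 = 256
2^16 = (2^8)^2 = 256^2 = 65536
2^17 = 2 * 2^16 = 2 * 65536 = 131072

Result: 131072
Multiplications needed: 5 (5 lines after 2^1)

2^17 = 131072. Using exponentiation by squaring, this requires 5 multiplications. The key idea: if the exponent is even, square the half-power; if odd, multiply by the base once.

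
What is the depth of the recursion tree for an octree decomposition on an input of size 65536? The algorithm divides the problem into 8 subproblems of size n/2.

For divide and conquer with division factor 2:

Problem sizes at each level:
Level 0: 65536
Level 1: 32768
Level 2: 16384
Level 3: 8192
Level 4: 4096
Level 5: 2048
Level 6: 1024
Level 7: 512
Level 8: 256
Level 9: 128
Level 10: 64
Level 11: 32
Level 12: 16
Level 13: 8
Level 14: 4
Level 15: 2
Level 16: 1

The root is level 0 and the size-1 base case is level 16 (the tree spans levels 0 through 16, i.e. 17 levels counting the root), so the depth is the number of divisions: log_2(65536) = 16

The recursion tree depth is log_2(65536) = 16. At each level, the problem size is divided by 2, so it takes 16 divisions to reduce to a base case of size 1. The algorithm makes 8 recursive calls at each level.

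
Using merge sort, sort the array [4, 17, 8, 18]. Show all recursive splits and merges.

Merge sort trace:

Split: [4, 17, 8, 18] -> [4, 17] and [8, 18]
  Split: [4, 17] -> [4] and [17]
  Merge: [4] + [17] -> [4, 17]
  Split: [8, 18] -> [8] and [18]
  Merge: [8] + [18] -> [8, 18]
Merge: [4, 17] + [8, 18] -> [4, 8, 17, 18]

Final sorted array: [4, 8, 17, 18]

The merge sort proceeds by recursively splitting the array and merging sorted halves.
After all merges, the sorted array is [4, 8, 17, 18].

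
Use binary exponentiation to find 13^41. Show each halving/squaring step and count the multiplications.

Computing 13^41 by squaring (build up from 13^1; each line after the first costs one multiplication):

13^1 = 13
13^2 = (13^1)^2 = 13^2 = 169
13^4 = (13^2)^2 = 169^2 = 28561
13^5 = 13 * 13^4 = 13 * 28561 = 371293
13^10 = (13^5)^2 = 371293^2 = 137858491849
13^20 = (13^10)^2 = 137858491849^2 = 19004963774880799438801
13^40 = (13^20)^2 = 19004963774880799438801^2 = 361188648084531445929920877641340156544317601
13^41 = 13 * 13^40 = 13 * 361188648084531445929920877641340156544317601 = 4695452425098908797088971409337422035076128813

Result: 4695452425098908797088971409337422035076128813
Multiplications needed: 7 (7 lines after 13^1)

13^41 = 4695452425098908797088971409337422035076128813. Using exponentiation by squaring, this requires 7 multiplications. The key idea: if the exponent is even, square the half-power; if odd, multiply by the base once.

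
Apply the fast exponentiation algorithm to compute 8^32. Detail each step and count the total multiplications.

Computing 8^32 by squaring (build up from 8^1; each line after the first costs one multiplication):

8^1 = 8
8^2 = (8^1)^2 = 8^2 = 64
8^4 = (8^2)^2 = 64^2 = 4096
8^8 = (8^4)^2 = 4096^2 = 16777216
8^16 = (8^8)^2 = 16777216^2 = 281474976710656
8^32 = (8^16)^2 = 281474976710656^2 = 79228162514264337593543950336

Result: 79228162514264337593543950336
Multiplications needed: 5 (5 lines after 8^1)

8^32 = 79228162514264337593543950336. Using exponentiation by squaring, this requires 5 multiplications. The key idea: if the exponent is even, square the half-power; if odd, multiply by the base once.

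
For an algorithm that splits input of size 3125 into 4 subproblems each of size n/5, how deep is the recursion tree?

For divide and conquer with division factor 5:

Problem sizes at each level:
Level 0: 3125
Level 1: 625
Level 2: 125
Level 3: 25
Level 4: 5
Level 5: 1

The root is level 0 and the size-1 base case is level 5 (the tree spans levels 0 through 5, i.e. 6 levels counting the root), so the depth is the number of divisions: log_5(3125) = 5

The recursion tree depth is log_5(3125) = 5. At each level, the problem size is divided by 5, so it takes 5 divisions to reduce to a base case of size 1. The algorithm makes 4 recursive calls at each level.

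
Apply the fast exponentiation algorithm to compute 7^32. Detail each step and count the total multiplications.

Computing 7^32 by squaring (build up from 7^1; each line after the first costs one multiplication):

7^1 = 7
7^2 = (7^1)^2 = 7^2 = 49
7^4 = (7^2)^2 = 49^2 = 2401
7^8 = (7^4)^2 = 2401^2 = 5764801
7^16 = (7^8)^2 = 5764801^2 = 33232930569601
7^32 = (7^16)^2 = 33232930569601^2 = 1104427674243920646305299201

Result: 1104427674243920646305299201
Multiplications needed: 5 (5 lines after 7^1)

7^32 = 1104427674243920646305299201. Using exponentiation by squaring, this requires 5 multiplications. The key idea: if the exponent is even, square the half-power; if odd, multiply by the base once.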